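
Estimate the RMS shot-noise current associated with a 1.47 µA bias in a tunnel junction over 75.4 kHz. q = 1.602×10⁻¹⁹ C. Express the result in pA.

I_n = √(2qI·B)
2qI·B = 2 × 1.602×10⁻¹⁹ × 1.47×10⁻⁶ × 7.54×10⁴ = 3.55×10⁻²⁰ A²
I_n = √(3.55×10⁻²⁰) = 1.88×10⁻¹⁰ A = 188 pA

188 pA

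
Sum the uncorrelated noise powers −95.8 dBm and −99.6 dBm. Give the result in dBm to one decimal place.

−94.3 dBm

Convert to linear, add, convert back:
P₁ = 2.63×10⁻¹³ W, P₂ = 1.10×10⁻¹³ W
P_tot = 3.73×10⁻¹³ W → 10 log₁₀(P_tot / 10⁻³) = −94.3 dBm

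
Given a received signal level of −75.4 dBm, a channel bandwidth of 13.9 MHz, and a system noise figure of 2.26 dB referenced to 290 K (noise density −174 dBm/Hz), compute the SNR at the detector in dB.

24.9 dB

Noise floor: N = −174 + 10 log₁₀(B) + NF
10 log₁₀(1.39×10⁷) = 71.43 dB
N = −174 + 71.43 + 2.26 = −100.31 dBm
SNR = P_sig − N = −75.4 − (−100.31) = 24.91 dB → 24.9 dB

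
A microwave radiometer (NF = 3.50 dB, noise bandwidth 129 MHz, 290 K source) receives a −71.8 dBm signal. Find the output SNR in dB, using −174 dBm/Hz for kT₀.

Noise floor: N = −174 + 10 log₁₀(B) + NF
10 log₁₀(1.29×10⁸) = 81.11 dB
N = −174 + 81.11 + 3.50 = −89.39 dBm
SNR = P_sig − N = −71.8 − (−89.39) = 17.59 dB → 17.6 dB

17.6 dB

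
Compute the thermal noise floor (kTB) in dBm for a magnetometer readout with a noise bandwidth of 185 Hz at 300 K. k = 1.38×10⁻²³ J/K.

−151.2 dBm

P_n = kTB = 1.38×10⁻²³ × 300 × 1.85×10² = 7.66×10⁻¹⁹ W
In dBm: 10 log₁₀(7.66×10⁻¹⁹ / 10⁻³) = −151.2 dBm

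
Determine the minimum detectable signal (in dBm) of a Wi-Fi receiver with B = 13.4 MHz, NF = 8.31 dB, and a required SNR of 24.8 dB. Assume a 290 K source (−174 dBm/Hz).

Sensitivity = −174 + 10 log₁₀(B) + NF + SNR_min
= −174 + 71.27 + 8.31 + 24.8
= −69.62 dBm → −69.6 dBm

−69.6 dBm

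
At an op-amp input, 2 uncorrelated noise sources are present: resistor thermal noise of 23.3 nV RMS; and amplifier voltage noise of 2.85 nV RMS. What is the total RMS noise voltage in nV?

Uncorrelated sources add in power (mean-square): V_tot = √(ΣV_i²)
V_tot = √[(2.33×10⁻⁸)² + (2.85×10⁻⁹)²] = 2.35×10⁻⁸ V = 23.5 nV

23.5 nV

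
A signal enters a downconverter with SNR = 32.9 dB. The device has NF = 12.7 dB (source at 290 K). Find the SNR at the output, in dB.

20.2 dB

By definition F = SNR_in/SNR_out, so in dB: SNR_out = SNR_in − NF
SNR_out = 32.9 − 12.7 = 20.2 dB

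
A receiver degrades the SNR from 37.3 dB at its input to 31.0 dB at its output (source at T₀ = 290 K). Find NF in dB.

6.3 dB

NF (dB) = SNR_in(dB) − SNR_out(dB) when the source is at T₀
NF = 37.3 − 31.0 = 6.3 dB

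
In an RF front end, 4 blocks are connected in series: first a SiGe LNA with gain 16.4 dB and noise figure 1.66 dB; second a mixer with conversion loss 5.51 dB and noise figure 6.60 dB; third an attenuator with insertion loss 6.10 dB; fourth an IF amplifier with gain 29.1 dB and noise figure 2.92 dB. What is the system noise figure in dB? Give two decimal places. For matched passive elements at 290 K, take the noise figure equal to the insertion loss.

3.26 dB

Convert to linear (a loss of L dB is a gain of −L dB): F_i = 10^(NF_i/10), G_i = 10^(G_i,dB/10)
  Stage 1: F_1 = 10^(1.66/10) = 1.466, G_1 = 10^(16.4/10) = 43.65
  Stage 2: F_2 = 10^(6.60/10) = 4.571, G_2 = 10^(−5.51/10) = 0.2812
  Stage 3: F_3 = 10^(6.10/10) = 4.074, G_3 = 10^(−6.10/10) = 0.2455
  Stage 4: F_4 = 10^(2.92/10) = 1.959, G_4 = 10^(29.1/10) = 812.8
Friis cascade:
  F = 1.466 + (4.571 − 1)/43.65 + (4.074 − 1)/12.27 + (1.959 − 1)/3.013 = 2.116
NF = 10 log₁₀(2.116) = 3.26 dB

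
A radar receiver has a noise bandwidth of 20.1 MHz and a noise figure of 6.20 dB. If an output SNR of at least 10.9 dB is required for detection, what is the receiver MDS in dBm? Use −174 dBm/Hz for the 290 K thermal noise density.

−83.9 dBm

Sensitivity = −174 + 10 log₁₀(B) + NF + SNR_min
= −174 + 73.03 + 6.20 + 10.9
= −83.87 dBm → −83.9 dBm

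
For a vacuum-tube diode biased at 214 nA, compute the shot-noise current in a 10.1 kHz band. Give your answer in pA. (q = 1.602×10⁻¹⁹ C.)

26.3 pA

I_n = √(2qI·B)
2qI·B = 2 × 1.602×10⁻¹⁹ × 2.14×10⁻⁷ × 1.01×10⁴ = 6.93×10⁻²² A²
I_n = √(6.93×10⁻²²) = 2.63×10⁻¹¹ A = 26.3 pA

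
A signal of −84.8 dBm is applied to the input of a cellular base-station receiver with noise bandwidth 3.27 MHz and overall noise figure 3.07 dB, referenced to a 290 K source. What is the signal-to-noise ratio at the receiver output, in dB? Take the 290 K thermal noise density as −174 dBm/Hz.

21.0 dB

Noise floor: N = −174 + 10 log₁₀(B) + NF
10 log₁₀(3.27×10⁶) = 65.15 dB
N = −174 + 65.15 + 3.07 = −105.78 dBm
SNR = P_sig − N = −84.8 − (−105.78) = 20.98 dB → 21.0 dB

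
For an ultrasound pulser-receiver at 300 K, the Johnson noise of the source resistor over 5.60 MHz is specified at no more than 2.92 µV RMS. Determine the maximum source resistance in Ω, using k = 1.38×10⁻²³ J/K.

Johnson–Nyquist: V_n = √(4kTRB) ⇒ R = V_n² / (4kTB)
4kTB = 4 × 1.38×10⁻²³ × 300 × 5.60×10⁶ = 9.27×10⁻¹⁴
R = (2.92×10⁻⁶)² / 9.27×10⁻¹⁴ = 9.19×10¹ Ω = 91.9 Ω

91.9 Ω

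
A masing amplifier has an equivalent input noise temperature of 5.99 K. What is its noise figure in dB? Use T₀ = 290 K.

F = 1 + T_e/T₀ = 1 + 5.99/290 = 1.02066
NF = 10 log₁₀(1.02066) = 0.089 dB

0.089 dB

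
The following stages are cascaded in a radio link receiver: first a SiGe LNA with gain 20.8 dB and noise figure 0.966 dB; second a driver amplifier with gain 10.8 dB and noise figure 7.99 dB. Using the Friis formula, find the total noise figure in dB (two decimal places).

1.12 dB

Convert to linear (a loss of L dB is a gain of −L dB): F_i = 10^(NF_i/10), G_i = 10^(G_i,dB/10)
  Stage 1: F_1 = 10^(0.966/10) = 1.249, G_1 = 10^(20.8/10) = 120.2
  Stage 2: F_2 = 10^(7.99/10) = 6.295, G_2 = 10^(10.8/10) = 12.02
Friis cascade:
  F = 1.249 + (6.295 − 1)/120.2 = 1.293
NF = 10 log₁₀(1.293) = 1.12 dB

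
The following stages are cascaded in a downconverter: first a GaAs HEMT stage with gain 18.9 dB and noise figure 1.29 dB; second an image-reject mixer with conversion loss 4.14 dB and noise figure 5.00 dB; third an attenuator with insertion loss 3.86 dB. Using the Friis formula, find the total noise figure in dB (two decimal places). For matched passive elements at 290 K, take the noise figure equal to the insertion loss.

1.53 dB

Convert to linear (a loss of L dB is a gain of −L dB): F_i = 10^(NF_i/10), G_i = 10^(G_i,dB/10)
  Stage 1: F_1 = 10^(1.29/10) = 1.346, G_1 = 10^(18.9/10) = 77.62
  Stage 2: F_2 = 10^(5.00/10) = 3.162, G_2 = 10^(−4.14/10) = 0.3855
  Stage 3: F_3 = 10^(3.86/10) = 2.432, G_3 = 10^(−3.86/10) = 0.4111
Friis cascade:
  F = 1.346 + (3.162 − 1)/77.62 + (2.432 − 1)/29.92 = 1.422
NF = 10 log₁₀(1.422) = 1.53 dB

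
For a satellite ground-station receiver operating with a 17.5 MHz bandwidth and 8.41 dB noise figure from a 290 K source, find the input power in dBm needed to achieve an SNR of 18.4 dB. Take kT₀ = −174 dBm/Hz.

−74.8 dBm

Sensitivity = −174 + 10 log₁₀(B) + NF + SNR_min
= −174 + 72.43 + 8.41 + 18.4
= −74.76 dBm → −74.8 dBm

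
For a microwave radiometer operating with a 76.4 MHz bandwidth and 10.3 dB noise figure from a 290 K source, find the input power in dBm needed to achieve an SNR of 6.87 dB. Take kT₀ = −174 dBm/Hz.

Sensitivity = −174 + 10 log₁₀(B) + NF + SNR_min
= −174 + 78.83 + 10.3 + 6.87
= −78.00 dBm → −78.0 dBm

−78.0 dBm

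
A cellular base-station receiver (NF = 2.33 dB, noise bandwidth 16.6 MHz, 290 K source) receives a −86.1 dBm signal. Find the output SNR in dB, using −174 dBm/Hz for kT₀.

13.4 dB

Noise floor: N = −174 + 10 log₁₀(B) + NF
10 log₁₀(1.66×10⁷) = 72.2 dB
N = −174 + 72.2 + 2.33 = −99.47 dBm
SNR = P_sig − N = −86.1 − (−99.47) = 13.37 dB → 13.4 dB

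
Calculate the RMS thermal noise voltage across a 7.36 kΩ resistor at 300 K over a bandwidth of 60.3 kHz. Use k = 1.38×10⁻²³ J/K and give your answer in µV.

2.71 µV

V_n = √(4kTRB)
4kTRB = 4 × 1.38×10⁻²³ × 300 × 7.36×10³ × 6.03×10⁴ = 7.35×10⁻¹² V²
V_n = √(7.35×10⁻¹²) = 2.71×10⁻⁶ V = 2.71 µV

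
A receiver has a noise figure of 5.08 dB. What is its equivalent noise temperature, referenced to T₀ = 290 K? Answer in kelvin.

F = 10^(5.08/10) = 3.22107
T_e = (F − 1)·T₀ = (3.22107 − 1) × 290 = 644 K

644 K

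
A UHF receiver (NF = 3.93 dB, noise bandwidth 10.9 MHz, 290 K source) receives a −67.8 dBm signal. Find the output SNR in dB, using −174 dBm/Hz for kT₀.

31.9 dB

Noise floor: N = −174 + 10 log₁₀(B) + NF
10 log₁₀(1.09×10⁷) = 70.37 dB
N = −174 + 70.37 + 3.93 = −99.70 dBm
SNR = P_sig − N = −67.8 − (−99.70) = 31.90 dB → 31.9 dB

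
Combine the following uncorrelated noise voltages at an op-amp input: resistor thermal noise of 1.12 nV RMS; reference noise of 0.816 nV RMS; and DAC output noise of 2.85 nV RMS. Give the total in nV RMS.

Uncorrelated sources add in power (mean-square): V_tot = √(ΣV_i²)
V_tot = √[(1.12×10⁻⁹)² + (8.16×10⁻¹⁰)² + (2.85×10⁻⁹)²] = 3.17×10⁻⁹ V = 3.17 nV

3.17 nV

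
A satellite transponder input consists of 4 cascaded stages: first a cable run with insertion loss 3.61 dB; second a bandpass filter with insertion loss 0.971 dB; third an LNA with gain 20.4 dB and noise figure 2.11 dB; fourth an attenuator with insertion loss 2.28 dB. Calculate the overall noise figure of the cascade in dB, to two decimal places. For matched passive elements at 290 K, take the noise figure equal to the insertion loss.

6.71 dB

Convert to linear (a loss of L dB is a gain of −L dB): F_i = 10^(NF_i/10), G_i = 10^(G_i,dB/10)
  Stage 1: F_1 = 10^(3.61/10) = 2.296, G_1 = 10^(−3.61/10) = 0.4355
  Stage 2: F_2 = 10^(0.971/10) = 1.251, G_2 = 10^(−0.971/10) = 0.7997
  Stage 3: F_3 = 10^(2.11/10) = 1.626, G_3 = 10^(20.4/10) = 109.6
  Stage 4: F_4 = 10^(2.28/10) = 1.690, G_4 = 10^(−2.28/10) = 0.5916
Friis cascade:
  F = 2.296 + (1.251 − 1)/0.4355 + (1.626 − 1)/0.3483 + (1.690 − 1)/38.19 = 4.686
NF = 10 log₁₀(4.686) = 6.71 dB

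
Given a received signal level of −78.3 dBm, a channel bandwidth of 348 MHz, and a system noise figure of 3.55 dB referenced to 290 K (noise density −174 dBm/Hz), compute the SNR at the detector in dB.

6.7 dB

Noise floor: N = −174 + 10 log₁₀(B) + NF
10 log₁₀(3.48×10⁸) = 85.42 dB
N = −174 + 85.42 + 3.55 = −85.03 dBm
SNR = P_sig − N = −78.3 − (−85.03) = 6.73 dB → 6.7 dB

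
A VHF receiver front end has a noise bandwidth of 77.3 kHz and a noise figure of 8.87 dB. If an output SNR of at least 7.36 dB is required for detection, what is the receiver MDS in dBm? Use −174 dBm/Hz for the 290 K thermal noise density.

−108.9 dBm

Sensitivity = −174 + 10 log₁₀(B) + NF + SNR_min
= −174 + 48.88 + 8.87 + 7.36
= −108.89 dBm → −108.9 dBm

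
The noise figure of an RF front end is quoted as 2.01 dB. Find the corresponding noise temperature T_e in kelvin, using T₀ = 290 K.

171 K

F = 10^(2.01/10) = 1.58855
T_e = (F − 1)·T₀ = (1.58855 − 1) × 290 = 171 K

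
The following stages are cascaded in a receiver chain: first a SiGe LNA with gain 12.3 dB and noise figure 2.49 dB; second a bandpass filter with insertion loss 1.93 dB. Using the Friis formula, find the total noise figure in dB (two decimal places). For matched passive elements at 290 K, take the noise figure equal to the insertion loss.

Convert to linear (a loss of L dB is a gain of −L dB): F_i = 10^(NF_i/10), G_i = 10^(G_i,dB/10)
  Stage 1: F_1 = 10^(2.49/10) = 1.774, G_1 = 10^(12.3/10) = 16.98
  Stage 2: F_2 = 10^(1.93/10) = 1.560, G_2 = 10^(−1.93/10) = 0.6412
Friis cascade:
  F = 1.774 + (1.560 − 1)/16.98 = 1.807
NF = 10 log₁₀(1.807) = 2.57 dB

2.57 dB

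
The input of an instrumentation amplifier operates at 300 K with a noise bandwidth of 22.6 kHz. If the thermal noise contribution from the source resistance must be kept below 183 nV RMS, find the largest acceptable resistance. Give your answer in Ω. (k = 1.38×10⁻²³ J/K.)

89.5 Ω

Johnson–Nyquist: V_n = √(4kTRB) ⇒ R = V_n² / (4kTB)
4kTB = 4 × 1.38×10⁻²³ × 300 × 2.26×10⁴ = 3.74×10⁻¹⁶
R = (1.83×10⁻⁷)² / 3.74×10⁻¹⁶ = 8.95×10¹ Ω = 89.5 Ω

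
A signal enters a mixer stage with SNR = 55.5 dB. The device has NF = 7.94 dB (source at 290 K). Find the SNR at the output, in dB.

47.56 dB

By definition F = SNR_in/SNR_out, so in dB: SNR_out = SNR_in − NF
SNR_out = 55.5 − 7.94 = 47.56 dB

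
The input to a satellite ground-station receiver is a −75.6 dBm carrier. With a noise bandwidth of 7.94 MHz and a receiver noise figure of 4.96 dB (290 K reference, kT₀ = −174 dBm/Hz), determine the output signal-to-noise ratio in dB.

24.4 dB

Noise floor: N = −174 + 10 log₁₀(B) + NF
10 log₁₀(7.94×10⁶) = 69 dB
N = −174 + 69 + 4.96 = −100.04 dBm
SNR = P_sig − N = −75.6 − (−100.04) = 24.44 dB → 24.4 dB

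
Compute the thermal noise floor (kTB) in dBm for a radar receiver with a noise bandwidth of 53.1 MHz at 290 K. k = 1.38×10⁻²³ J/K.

−96.7 dBm

P_n = kTB = 1.38×10⁻²³ × 290 × 5.31×10⁷ = 2.13×10⁻¹³ W
In dBm: 10 log₁₀(2.13×10⁻¹³ / 10⁻³) = −96.7 dBm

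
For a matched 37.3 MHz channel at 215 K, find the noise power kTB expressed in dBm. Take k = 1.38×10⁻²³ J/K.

P_n = kTB = 1.38×10⁻²³ × 215 × 3.73×10⁷ = 1.11×10⁻¹³ W
In dBm: 10 log₁₀(1.11×10⁻¹³ / 10⁻³) = −99.6 dBm

−99.6 dBm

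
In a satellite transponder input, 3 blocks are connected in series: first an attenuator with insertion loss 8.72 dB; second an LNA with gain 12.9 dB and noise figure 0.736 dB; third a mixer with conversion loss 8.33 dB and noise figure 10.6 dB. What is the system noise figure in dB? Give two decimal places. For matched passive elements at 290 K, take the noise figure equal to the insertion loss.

Convert to linear (a loss of L dB is a gain of −L dB): F_i = 10^(NF_i/10), G_i = 10^(G_i,dB/10)
  Stage 1: F_1 = 10^(8.72/10) = 7.447, G_1 = 10^(−8.72/10) = 0.1343
  Stage 2: F_2 = 10^(0.736/10) = 1.185, G_2 = 10^(12.9/10) = 19.50
  Stage 3: F_3 = 10^(10.6/10) = 11.48, G_3 = 10^(−8.33/10) = 0.1469
Friis cascade:
  F = 7.447 + (1.185 − 1)/0.1343 + (11.48 − 1)/2.618 = 12.83
NF = 10 log₁₀(12.83) = 11.08 dB

11.08 dB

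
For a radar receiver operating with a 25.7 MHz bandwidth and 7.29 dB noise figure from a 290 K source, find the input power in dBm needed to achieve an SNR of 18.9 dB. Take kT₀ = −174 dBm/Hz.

Sensitivity = −174 + 10 log₁₀(B) + NF + SNR_min
= −174 + 74.1 + 7.29 + 18.9
= −73.71 dBm → −73.7 dBm

−73.7 dBm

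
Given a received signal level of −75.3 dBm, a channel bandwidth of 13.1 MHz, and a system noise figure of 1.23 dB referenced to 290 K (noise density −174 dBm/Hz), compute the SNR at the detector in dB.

Noise floor: N = −174 + 10 log₁₀(B) + NF
10 log₁₀(1.31×10⁷) = 71.17 dB
N = −174 + 71.17 + 1.23 = −101.60 dBm
SNR = P_sig − N = −75.3 − (−101.60) = 26.30 dB → 26.3 dB

26.3 dB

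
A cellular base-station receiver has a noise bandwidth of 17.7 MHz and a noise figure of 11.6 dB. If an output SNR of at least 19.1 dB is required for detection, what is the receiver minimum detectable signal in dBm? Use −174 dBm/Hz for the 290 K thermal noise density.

Sensitivity = −174 + 10 log₁₀(B) + NF + SNR_min
= −174 + 72.48 + 11.6 + 19.1
= −70.82 dBm → −70.8 dBm

−70.8 dBm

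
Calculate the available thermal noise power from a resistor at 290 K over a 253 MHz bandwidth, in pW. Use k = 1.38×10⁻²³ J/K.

P_n = kTB = 1.38×10⁻²³ × 290 × 2.53×10⁸ = 1.01×10⁻¹² W = 1.01 pW

1.01 pW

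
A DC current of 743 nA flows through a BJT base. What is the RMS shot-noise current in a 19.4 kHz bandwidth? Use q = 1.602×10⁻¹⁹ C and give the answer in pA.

I_n = √(2qI·B)
2qI·B = 2 × 1.602×10⁻¹⁹ × 7.43×10⁻⁷ × 1.94×10⁴ = 4.62×10⁻²¹ A²
I_n = √(4.62×10⁻²¹) = 6.80×10⁻¹¹ A = 68.0 pA

68.0 pA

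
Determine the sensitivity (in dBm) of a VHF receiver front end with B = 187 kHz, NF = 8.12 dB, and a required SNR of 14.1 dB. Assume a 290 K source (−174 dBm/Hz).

−99.1 dBm

Sensitivity = −174 + 10 log₁₀(B) + NF + SNR_min
= −174 + 52.72 + 8.12 + 14.1
= −99.06 dBm → −99.1 dBm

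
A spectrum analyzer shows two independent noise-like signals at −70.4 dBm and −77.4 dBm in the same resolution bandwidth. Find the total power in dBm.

Convert to linear, add, convert back:
P₁ = 9.12×10⁻¹¹ W, P₂ = 1.82×10⁻¹¹ W
P_tot = 1.09×10⁻¹⁰ W → 10 log₁₀(P_tot / 10⁻³) = −69.6 dBm

−69.6 dBm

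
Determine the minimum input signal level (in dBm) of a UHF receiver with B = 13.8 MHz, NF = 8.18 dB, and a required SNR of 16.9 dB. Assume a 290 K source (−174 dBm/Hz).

−77.5 dBm

Sensitivity = −174 + 10 log₁₀(B) + NF + SNR_min
= −174 + 71.4 + 8.18 + 16.9
= −77.52 dBm → −77.5 dBm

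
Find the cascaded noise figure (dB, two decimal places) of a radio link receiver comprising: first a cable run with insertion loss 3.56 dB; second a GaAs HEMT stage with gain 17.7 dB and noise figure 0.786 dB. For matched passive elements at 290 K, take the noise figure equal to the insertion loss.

Convert to linear (a loss of L dB is a gain of −L dB): F_i = 10^(NF_i/10), G_i = 10^(G_i,dB/10)
  Stage 1: F_1 = 10^(3.56/10) = 2.270, G_1 = 10^(−3.56/10) = 0.4406
  Stage 2: F_2 = 10^(0.786/10) = 1.198, G_2 = 10^(17.7/10) = 58.88
Friis cascade:
  F = 2.270 + (1.198 − 1)/0.4406 = 2.720
NF = 10 log₁₀(2.720) = 4.35 dB

4.35 dB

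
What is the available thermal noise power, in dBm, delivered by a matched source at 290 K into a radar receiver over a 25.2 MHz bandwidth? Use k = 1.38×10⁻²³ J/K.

P_n = kTB = 1.38×10⁻²³ × 290 × 2.52×10⁷ = 1.01×10⁻¹³ W
In dBm: 10 log₁₀(1.01×10⁻¹³ / 10⁻³) = −100.0 dBm

−100.0 dBm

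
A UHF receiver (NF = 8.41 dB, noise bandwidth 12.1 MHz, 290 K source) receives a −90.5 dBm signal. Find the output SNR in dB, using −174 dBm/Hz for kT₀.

4.3 dB

Noise floor: N = −174 + 10 log₁₀(B) + NF
10 log₁₀(1.21×10⁷) = 70.83 dB
N = −174 + 70.83 + 8.41 = −94.76 dBm
SNR = P_sig − N = −90.5 − (−94.76) = 4.26 dB → 4.3 dB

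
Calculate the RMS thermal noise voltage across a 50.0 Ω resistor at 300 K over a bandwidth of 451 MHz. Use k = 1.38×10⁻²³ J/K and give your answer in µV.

V_n = √(4kTRB)
4kTRB = 4 × 1.38×10⁻²³ × 300 × 5.00×10¹ × 4.51×10⁸ = 3.73×10⁻¹⁰ V²
V_n = √(3.73×10⁻¹⁰) = 1.93×10⁻⁵ V = 19.3 µV

19.3 µV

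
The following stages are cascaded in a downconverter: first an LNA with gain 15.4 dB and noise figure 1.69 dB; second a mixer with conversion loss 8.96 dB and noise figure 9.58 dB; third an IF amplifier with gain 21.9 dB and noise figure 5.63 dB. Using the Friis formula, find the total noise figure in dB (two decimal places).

3.64 dB

Convert to linear (a loss of L dB is a gain of −L dB): F_i = 10^(NF_i/10), G_i = 10^(G_i,dB/10)
  Stage 1: F_1 = 10^(1.69/10) = 1.476, G_1 = 10^(15.4/10) = 34.67
  Stage 2: F_2 = 10^(9.58/10) = 9.078, G_2 = 10^(−8.96/10) = 0.1271
  Stage 3: F_3 = 10^(5.63/10) = 3.656, G_3 = 10^(21.9/10) = 154.9
Friis cascade:
  F = 1.476 + (9.078 − 1)/34.67 + (3.656 − 1)/4.406 = 2.312
NF = 10 log₁₀(2.312) = 3.64 dB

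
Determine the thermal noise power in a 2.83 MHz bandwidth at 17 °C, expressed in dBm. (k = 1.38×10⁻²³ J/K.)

−109.5 dBm

T = 17 °C + 273.15 = 290.15 K
P_n = kTB = 1.38×10⁻²³ × 290.15 × 2.83×10⁶ = 1.13×10⁻¹⁴ W
In dBm: 10 log₁₀(1.13×10⁻¹⁴ / 10⁻³) = −109.5 dBm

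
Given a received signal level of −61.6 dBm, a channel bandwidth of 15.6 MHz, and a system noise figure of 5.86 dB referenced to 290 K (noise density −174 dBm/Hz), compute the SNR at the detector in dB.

34.6 dB

Noise floor: N = −174 + 10 log₁₀(B) + NF
10 log₁₀(1.56×10⁷) = 71.93 dB
N = −174 + 71.93 + 5.86 = −96.21 dBm
SNR = P_sig − N = −61.6 − (−96.21) = 34.61 dB → 34.6 dB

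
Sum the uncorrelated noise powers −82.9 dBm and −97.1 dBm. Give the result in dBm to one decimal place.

Convert to linear, add, convert back:
P₁ = 5.13×10⁻¹² W, P₂ = 1.95×10⁻¹³ W
P_tot = 5.32×10⁻¹² W → 10 log₁₀(P_tot / 10⁻³) = −82.7 dBm

−82.7 dBm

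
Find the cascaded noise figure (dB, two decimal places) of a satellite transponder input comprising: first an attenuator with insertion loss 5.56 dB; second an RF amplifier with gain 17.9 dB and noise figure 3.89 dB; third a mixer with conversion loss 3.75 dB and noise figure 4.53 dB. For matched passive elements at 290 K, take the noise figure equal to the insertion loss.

Convert to linear (a loss of L dB is a gain of −L dB): F_i = 10^(NF_i/10), G_i = 10^(G_i,dB/10)
  Stage 1: F_1 = 10^(5.56/10) = 3.597, G_1 = 10^(−5.56/10) = 0.2780
  Stage 2: F_2 = 10^(3.89/10) = 2.449, G_2 = 10^(17.9/10) = 61.66
  Stage 3: F_3 = 10^(4.53/10) = 2.838, G_3 = 10^(−3.75/10) = 0.4217
Friis cascade:
  F = 3.597 + (2.449 − 1)/0.2780 + (2.838 − 1)/17.14 = 8.918
NF = 10 log₁₀(8.918) = 9.50 dB

9.50 dB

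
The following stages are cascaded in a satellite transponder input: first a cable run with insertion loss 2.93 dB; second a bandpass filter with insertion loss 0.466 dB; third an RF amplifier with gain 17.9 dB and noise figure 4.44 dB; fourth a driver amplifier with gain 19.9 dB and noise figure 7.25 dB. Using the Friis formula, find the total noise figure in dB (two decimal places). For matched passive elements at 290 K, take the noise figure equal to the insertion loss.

Convert to linear (a loss of L dB is a gain of −L dB): F_i = 10^(NF_i/10), G_i = 10^(G_i,dB/10)
  Stage 1: F_1 = 10^(2.93/10) = 1.963, G_1 = 10^(−2.93/10) = 0.5093
  Stage 2: F_2 = 10^(0.466/10) = 1.113, G_2 = 10^(−0.466/10) = 0.8983
  Stage 3: F_3 = 10^(4.44/10) = 2.780, G_3 = 10^(17.9/10) = 61.66
  Stage 4: F_4 = 10^(7.25/10) = 5.309, G_4 = 10^(19.9/10) = 97.72
Friis cascade:
  F = 1.963 + (1.113 − 1)/0.5093 + (2.780 − 1)/0.4575 + (5.309 − 1)/28.21 = 6.228
NF = 10 log₁₀(6.228) = 7.94 dB

7.94 dB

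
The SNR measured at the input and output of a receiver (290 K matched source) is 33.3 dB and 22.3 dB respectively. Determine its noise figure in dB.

NF (dB) = SNR_in(dB) − SNR_out(dB) when the source is at T₀
NF = 33.3 − 22.3 = 11.0 dB

11.0 dB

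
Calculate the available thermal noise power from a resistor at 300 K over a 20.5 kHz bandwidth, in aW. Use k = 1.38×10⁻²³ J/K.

84.9 aW

P_n = kTB = 1.38×10⁻²³ × 300 × 2.05×10⁴ = 8.49×10⁻¹⁷ W = 84.9 aW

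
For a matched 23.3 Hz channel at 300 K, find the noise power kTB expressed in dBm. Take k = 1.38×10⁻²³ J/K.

P_n = kTB = 1.38×10⁻²³ × 300 × 2.33×10¹ = 9.65×10⁻²⁰ W
In dBm: 10 log₁₀(9.65×10⁻²⁰ / 10⁻³) = −160.2 dBm

−160.2 dBm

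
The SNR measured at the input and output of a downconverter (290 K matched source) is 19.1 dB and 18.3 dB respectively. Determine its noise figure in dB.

0.8 dB

NF (dB) = SNR_in(dB) − SNR_out(dB) when the source is at T₀
NF = 19.1 − 18.3 = 0.8 dB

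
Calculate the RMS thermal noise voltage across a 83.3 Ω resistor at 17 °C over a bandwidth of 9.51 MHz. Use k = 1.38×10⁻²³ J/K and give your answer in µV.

T = 17 °C + 273.15 = 290.15 K
V_n = √(4kTRB)
4kTRB = 4 × 1.38×10⁻²³ × 290.15 × 8.33×10¹ × 9.51×10⁶ = 1.27×10⁻¹¹ V²
V_n = √(1.27×10⁻¹¹) = 3.56×10⁻⁶ V = 3.56 µV

3.56 µV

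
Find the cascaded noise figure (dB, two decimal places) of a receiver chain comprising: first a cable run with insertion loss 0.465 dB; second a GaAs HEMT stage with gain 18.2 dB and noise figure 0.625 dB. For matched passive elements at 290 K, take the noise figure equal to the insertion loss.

1.09 dB

Convert to linear (a loss of L dB is a gain of −L dB): F_i = 10^(NF_i/10), G_i = 10^(G_i,dB/10)
  Stage 1: F_1 = 10^(0.465/10) = 1.113, G_1 = 10^(−0.465/10) = 0.8985
  Stage 2: F_2 = 10^(0.625/10) = 1.155, G_2 = 10^(18.2/10) = 66.07
Friis cascade:
  F = 1.113 + (1.155 − 1)/0.8985 = 1.285
NF = 10 log₁₀(1.285) = 1.09 dB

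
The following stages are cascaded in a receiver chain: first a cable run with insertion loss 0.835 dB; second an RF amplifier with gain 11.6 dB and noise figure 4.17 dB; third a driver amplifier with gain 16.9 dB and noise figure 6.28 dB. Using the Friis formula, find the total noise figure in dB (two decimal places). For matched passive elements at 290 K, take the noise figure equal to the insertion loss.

5.36 dB

Convert to linear (a loss of L dB is a gain of −L dB): F_i = 10^(NF_i/10), G_i = 10^(G_i,dB/10)
  Stage 1: F_1 = 10^(0.835/10) = 1.212, G_1 = 10^(−0.835/10) = 0.8251
  Stage 2: F_2 = 10^(4.17/10) = 2.612, G_2 = 10^(11.6/10) = 14.45
  Stage 3: F_3 = 10^(6.28/10) = 4.246, G_3 = 10^(16.9/10) = 48.98
Friis cascade:
  F = 1.212 + (2.612 − 1)/0.8251 + (4.246 − 1)/11.93 = 3.438
NF = 10 log₁₀(3.438) = 5.36 dB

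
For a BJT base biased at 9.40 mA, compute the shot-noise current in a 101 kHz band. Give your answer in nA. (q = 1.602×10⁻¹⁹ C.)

17.4 nA

I_n = √(2qI·B)
2qI·B = 2 × 1.602×10⁻¹⁹ × 9.40×10⁻³ × 1.01×10⁵ = 3.04×10⁻¹⁶ A²
I_n = √(3.04×10⁻¹⁶) = 1.74×10⁻⁸ A = 17.4 nA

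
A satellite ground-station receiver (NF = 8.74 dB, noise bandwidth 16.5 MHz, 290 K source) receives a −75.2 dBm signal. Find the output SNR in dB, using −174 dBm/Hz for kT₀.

Noise floor: N = −174 + 10 log₁₀(B) + NF
10 log₁₀(1.65×10⁷) = 72.17 dB
N = −174 + 72.17 + 8.74 = −93.09 dBm
SNR = P_sig − N = −75.2 − (−93.09) = 17.89 dB → 17.9 dB

17.9 dB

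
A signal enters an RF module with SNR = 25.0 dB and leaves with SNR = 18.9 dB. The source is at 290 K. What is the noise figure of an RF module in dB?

NF (dB) = SNR_in(dB) − SNR_out(dB) when the source is at T₀
NF = 25.0 − 18.9 = 6.1 dB

6.1 dB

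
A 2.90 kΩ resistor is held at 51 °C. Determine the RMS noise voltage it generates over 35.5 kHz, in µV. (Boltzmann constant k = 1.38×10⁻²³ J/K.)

T = 51 °C + 273.15 = 324.15 K
V_n = √(4kTRB)
4kTRB = 4 × 1.38×10⁻²³ × 324.15 × 2.90×10³ × 3.55×10⁴ = 1.84×10⁻¹² V²
V_n = √(1.84×10⁻¹²) = 1.36×10⁻⁶ V = 1.36 µV

1.36 µV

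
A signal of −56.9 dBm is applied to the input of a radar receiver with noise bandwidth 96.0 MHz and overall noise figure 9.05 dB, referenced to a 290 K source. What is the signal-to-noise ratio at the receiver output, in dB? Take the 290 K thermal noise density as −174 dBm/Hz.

Noise floor: N = −174 + 10 log₁₀(B) + NF
10 log₁₀(9.60×10⁷) = 79.82 dB
N = −174 + 79.82 + 9.05 = −85.13 dBm
SNR = P_sig − N = −56.9 − (−85.13) = 28.23 dB → 28.2 dB

28.2 dB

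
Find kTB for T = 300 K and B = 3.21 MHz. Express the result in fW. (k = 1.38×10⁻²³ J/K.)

13.3 fW

P_n = kTB = 1.38×10⁻²³ × 300 × 3.21×10⁶ = 1.33×10⁻¹⁴ W = 13.3 fW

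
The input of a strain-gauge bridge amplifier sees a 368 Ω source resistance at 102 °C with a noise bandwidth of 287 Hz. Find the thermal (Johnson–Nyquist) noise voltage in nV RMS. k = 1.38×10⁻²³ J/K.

46.8 nV

T = 102 °C + 273.15 = 375.15 K
V_n = √(4kTRB)
4kTRB = 4 × 1.38×10⁻²³ × 375.15 × 3.68×10² × 2.87×10² = 2.19×10⁻¹⁵ V²
V_n = √(2.19×10⁻¹⁵) = 4.68×10⁻⁸ V = 46.8 nV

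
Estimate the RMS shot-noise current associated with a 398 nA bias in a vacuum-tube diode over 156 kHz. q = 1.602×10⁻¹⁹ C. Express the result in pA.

I_n = √(2qI·B)
2qI·B = 2 × 1.602×10⁻¹⁹ × 3.98×10⁻⁷ × 1.56×10⁵ = 1.99×10⁻²⁰ A²
I_n = √(1.99×10⁻²⁰) = 1.41×10⁻¹⁰ A = 141 pA

141 pA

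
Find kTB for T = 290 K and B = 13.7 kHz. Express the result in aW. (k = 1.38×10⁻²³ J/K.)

P_n = kTB = 1.38×10⁻²³ × 290 × 1.37×10⁴ = 5.48×10⁻¹⁷ W = 54.8 aW

54.8 aW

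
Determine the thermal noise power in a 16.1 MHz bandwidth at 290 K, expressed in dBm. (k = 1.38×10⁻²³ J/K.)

−101.9 dBm

P_n = kTB = 1.38×10⁻²³ × 290 × 1.61×10⁷ = 6.44×10⁻¹⁴ W
In dBm: 10 log₁₀(6.44×10⁻¹⁴ / 10⁻³) = −101.9 dBm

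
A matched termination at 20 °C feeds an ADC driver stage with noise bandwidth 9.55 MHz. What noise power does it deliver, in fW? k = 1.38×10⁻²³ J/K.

38.6 fW

T = 20 °C + 273.15 = 293.15 K
P_n = kTB = 1.38×10⁻²³ × 293.15 × 9.55×10⁶ = 3.86×10⁻¹⁴ W = 38.6 fW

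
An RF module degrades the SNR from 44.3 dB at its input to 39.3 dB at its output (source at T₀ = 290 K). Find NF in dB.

NF (dB) = SNR_in(dB) − SNR_out(dB) when the source is at T₀
NF = 44.3 − 39.3 = 5.0 dB

5.0 dB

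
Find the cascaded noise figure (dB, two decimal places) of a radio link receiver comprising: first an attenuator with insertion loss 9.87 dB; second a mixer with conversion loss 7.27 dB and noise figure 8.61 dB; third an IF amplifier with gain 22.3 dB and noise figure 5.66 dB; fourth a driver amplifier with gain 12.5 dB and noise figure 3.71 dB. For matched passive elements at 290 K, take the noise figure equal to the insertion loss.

23.22 dB

Convert to linear (a loss of L dB is a gain of −L dB): F_i = 10^(NF_i/10), G_i = 10^(G_i,dB/10)
  Stage 1: F_1 = 10^(9.87/10) = 9.705, G_1 = 10^(−9.87/10) = 0.1030
  Stage 2: F_2 = 10^(8.61/10) = 7.261, G_2 = 10^(−7.27/10) = 0.1875
  Stage 3: F_3 = 10^(5.66/10) = 3.681, G_3 = 10^(22.3/10) = 169.8
  Stage 4: F_4 = 10^(3.71/10) = 2.350, G_4 = 10^(12.5/10) = 17.78
Friis cascade:
  F = 9.705 + (7.261 − 1)/0.1030 + (3.681 − 1)/0.01932 + (2.350 − 1)/3.281 = 209.7
NF = 10 log₁₀(209.7) = 23.22 dB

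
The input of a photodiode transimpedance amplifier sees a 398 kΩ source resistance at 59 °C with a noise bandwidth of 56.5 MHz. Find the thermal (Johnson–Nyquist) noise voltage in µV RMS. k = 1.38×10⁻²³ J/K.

642 µV

T = 59 °C + 273.15 = 332.15 K
V_n = √(4kTRB)
4kTRB = 4 × 1.38×10⁻²³ × 332.15 × 3.98×10⁵ × 5.65×10⁷ = 4.12×10⁻⁷ V²
V_n = √(4.12×10⁻⁷) = 6.42×10⁻⁴ V = 642 µV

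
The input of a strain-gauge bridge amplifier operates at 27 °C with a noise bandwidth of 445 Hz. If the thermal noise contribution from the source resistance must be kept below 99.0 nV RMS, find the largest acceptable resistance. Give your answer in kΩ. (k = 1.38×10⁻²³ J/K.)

T = 27 °C + 273.15 = 300.15 K
Johnson–Nyquist: V_n = √(4kTRB) ⇒ R = V_n² / (4kTB)
4kTB = 4 × 1.38×10⁻²³ × 300.15 × 4.45×10² = 7.37×10⁻¹⁸
R = (9.90×10⁻⁸)² / 7.37×10⁻¹⁸ = 1.33×10³ Ω = 1.33 kΩ

1.33 kΩ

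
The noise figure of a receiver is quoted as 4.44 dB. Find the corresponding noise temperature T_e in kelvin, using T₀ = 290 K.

F = 10^(4.44/10) = 2.77971
T_e = (F − 1)·T₀ = (2.77971 − 1) × 290 = 516 K

516 K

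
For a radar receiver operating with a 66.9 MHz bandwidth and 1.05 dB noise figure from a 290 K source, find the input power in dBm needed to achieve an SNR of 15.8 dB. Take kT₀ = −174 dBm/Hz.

Sensitivity = −174 + 10 log₁₀(B) + NF + SNR_min
= −174 + 78.25 + 1.05 + 15.8
= −78.90 dBm → −78.9 dBm

−78.9 dBm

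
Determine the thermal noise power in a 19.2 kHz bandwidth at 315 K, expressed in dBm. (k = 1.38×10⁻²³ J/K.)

−130.8 dBm

P_n = kTB = 1.38×10⁻²³ × 315 × 1.92×10⁴ = 8.35×10⁻¹⁷ W
In dBm: 10 log₁₀(8.35×10⁻¹⁷ / 10⁻³) = −130.8 dBm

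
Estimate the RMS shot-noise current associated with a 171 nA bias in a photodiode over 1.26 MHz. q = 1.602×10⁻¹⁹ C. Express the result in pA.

263 pA

I_n = √(2qI·B)
2qI·B = 2 × 1.602×10⁻¹⁹ × 1.71×10⁻⁷ × 1.26×10⁶ = 6.90×10⁻²⁰ A²
I_n = √(6.90×10⁻²⁰) = 2.63×10⁻¹⁰ A = 263 pA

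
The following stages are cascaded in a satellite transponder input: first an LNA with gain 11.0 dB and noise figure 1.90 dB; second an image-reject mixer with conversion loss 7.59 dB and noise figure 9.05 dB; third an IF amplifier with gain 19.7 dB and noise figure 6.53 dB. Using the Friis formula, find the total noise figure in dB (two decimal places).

5.69 dB

Convert to linear (a loss of L dB is a gain of −L dB): F_i = 10^(NF_i/10), G_i = 10^(G_i,dB/10)
  Stage 1: F_1 = 10^(1.90/10) = 1.549, G_1 = 10^(11.0/10) = 12.59
  Stage 2: F_2 = 10^(9.05/10) = 8.035, G_2 = 10^(−7.59/10) = 0.1742
  Stage 3: F_3 = 10^(6.53/10) = 4.498, G_3 = 10^(19.7/10) = 93.33
Friis cascade:
  F = 1.549 + (8.035 − 1)/12.59 + (4.498 − 1)/2.193 = 3.703
NF = 10 log₁₀(3.703) = 5.69 dB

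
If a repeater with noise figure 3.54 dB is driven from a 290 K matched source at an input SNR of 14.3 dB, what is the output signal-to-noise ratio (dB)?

10.76 dB

By definition F = SNR_in/SNR_out, so in dB: SNR_out = SNR_in − NF
SNR_out = 14.3 − 3.54 = 10.76 dB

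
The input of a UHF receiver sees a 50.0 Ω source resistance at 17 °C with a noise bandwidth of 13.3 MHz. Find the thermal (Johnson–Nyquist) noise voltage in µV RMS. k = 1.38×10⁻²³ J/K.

3.26 µV

T = 17 °C + 273.15 = 290.15 K
V_n = √(4kTRB)
4kTRB = 4 × 1.38×10⁻²³ × 290.15 × 5.00×10¹ × 1.33×10⁷ = 1.07×10⁻¹¹ V²
V_n = √(1.07×10⁻¹¹) = 3.26×10⁻⁶ V = 3.26 µV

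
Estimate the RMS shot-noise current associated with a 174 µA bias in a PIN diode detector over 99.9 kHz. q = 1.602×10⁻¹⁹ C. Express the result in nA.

I_n = √(2qI·B)
2qI·B = 2 × 1.602×10⁻¹⁹ × 1.74×10⁻⁴ × 9.99×10⁴ = 5.57×10⁻¹⁸ A²
I_n = √(5.57×10⁻¹⁸) = 2.36×10⁻⁹ A = 2.36 nA

2.36 nA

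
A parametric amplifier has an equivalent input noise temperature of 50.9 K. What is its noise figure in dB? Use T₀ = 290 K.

0.702 dB

F = 1 + T_e/T₀ = 1 + 50.9/290 = 1.17552
NF = 10 log₁₀(1.17552) = 0.702 dB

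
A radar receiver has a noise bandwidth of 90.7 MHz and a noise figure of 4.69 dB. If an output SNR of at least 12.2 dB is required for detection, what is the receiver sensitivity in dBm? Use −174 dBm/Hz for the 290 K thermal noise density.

Sensitivity = −174 + 10 log₁₀(B) + NF + SNR_min
= −174 + 79.58 + 4.69 + 12.2
= −77.53 dBm → −77.5 dBm

−77.5 dBm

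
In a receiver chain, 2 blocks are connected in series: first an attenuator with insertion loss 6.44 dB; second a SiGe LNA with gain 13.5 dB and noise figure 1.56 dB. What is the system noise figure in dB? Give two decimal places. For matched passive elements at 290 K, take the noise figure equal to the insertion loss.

8.00 dB

Convert to linear (a loss of L dB is a gain of −L dB): F_i = 10^(NF_i/10), G_i = 10^(G_i,dB/10)
  Stage 1: F_1 = 10^(6.44/10) = 4.406, G_1 = 10^(−6.44/10) = 0.2270
  Stage 2: F_2 = 10^(1.56/10) = 1.432, G_2 = 10^(13.5/10) = 22.39
Friis cascade:
  F = 4.406 + (1.432 − 1)/0.2270 = 6.310
NF = 10 log₁₀(6.310) = 8.00 dB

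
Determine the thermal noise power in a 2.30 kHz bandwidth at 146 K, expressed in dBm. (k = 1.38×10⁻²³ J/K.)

P_n = kTB = 1.38×10⁻²³ × 146 × 2.30×10³ = 4.63×10⁻¹⁸ W
In dBm: 10 log₁₀(4.63×10⁻¹⁸ / 10⁻³) = −143.3 dBm

−143.3 dBm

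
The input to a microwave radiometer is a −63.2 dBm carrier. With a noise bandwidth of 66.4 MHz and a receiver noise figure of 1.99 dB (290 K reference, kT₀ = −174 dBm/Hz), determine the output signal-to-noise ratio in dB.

Noise floor: N = −174 + 10 log₁₀(B) + NF
10 log₁₀(6.64×10⁷) = 78.22 dB
N = −174 + 78.22 + 1.99 = −93.79 dBm
SNR = P_sig − N = −63.2 − (−93.79) = 30.59 dB → 30.6 dB

30.6 dB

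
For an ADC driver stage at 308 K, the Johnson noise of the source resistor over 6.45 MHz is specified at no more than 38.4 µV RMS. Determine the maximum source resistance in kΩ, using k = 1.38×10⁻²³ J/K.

13.4 kΩ

Johnson–Nyquist: V_n = √(4kTRB) ⇒ R = V_n² / (4kTB)
4kTB = 4 × 1.38×10⁻²³ × 308 × 6.45×10⁶ = 1.10×10⁻¹³
R = (3.84×10⁻⁵)² / 1.10×10⁻¹³ = 1.34×10⁴ Ω = 13.4 kΩ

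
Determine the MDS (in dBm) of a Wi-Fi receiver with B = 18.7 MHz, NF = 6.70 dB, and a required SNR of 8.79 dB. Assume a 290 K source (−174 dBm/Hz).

Sensitivity = −174 + 10 log₁₀(B) + NF + SNR_min
= −174 + 72.72 + 6.70 + 8.79
= −85.79 dBm → −85.8 dBm

−85.8 dBm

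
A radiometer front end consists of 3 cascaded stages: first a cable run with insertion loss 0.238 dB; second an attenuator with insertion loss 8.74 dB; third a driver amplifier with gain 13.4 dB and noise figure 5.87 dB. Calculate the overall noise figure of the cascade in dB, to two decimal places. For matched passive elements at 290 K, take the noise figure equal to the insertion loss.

Convert to linear (a loss of L dB is a gain of −L dB): F_i = 10^(NF_i/10), G_i = 10^(G_i,dB/10)
  Stage 1: F_1 = 10^(0.238/10) = 1.056, G_1 = 10^(−0.238/10) = 0.9467
  Stage 2: F_2 = 10^(8.74/10) = 7.482, G_2 = 10^(−8.74/10) = 0.1337
  Stage 3: F_3 = 10^(5.87/10) = 3.864, G_3 = 10^(13.4/10) = 21.88
Friis cascade:
  F = 1.056 + (7.482 − 1)/0.9467 + (3.864 − 1)/0.1265 = 30.54
NF = 10 log₁₀(30.54) = 14.85 dB

14.85 dB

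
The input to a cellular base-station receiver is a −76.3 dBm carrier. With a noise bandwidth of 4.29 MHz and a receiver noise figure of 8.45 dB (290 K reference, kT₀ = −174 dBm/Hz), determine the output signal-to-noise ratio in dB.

Noise floor: N = −174 + 10 log₁₀(B) + NF
10 log₁₀(4.29×10⁶) = 66.32 dB
N = −174 + 66.32 + 8.45 = −99.23 dBm
SNR = P_sig − N = −76.3 − (−99.23) = 22.93 dB → 22.9 dB

22.9 dB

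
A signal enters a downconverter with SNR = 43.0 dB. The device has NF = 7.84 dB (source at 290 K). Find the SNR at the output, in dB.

35.16 dB

By definition F = SNR_in/SNR_out, so in dB: SNR_out = SNR_in − NF
SNR_out = 43.0 − 7.84 = 35.16 dB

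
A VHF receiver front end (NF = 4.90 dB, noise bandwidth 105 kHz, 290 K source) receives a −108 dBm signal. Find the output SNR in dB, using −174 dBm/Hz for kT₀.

10.9 dB

Noise floor: N = −174 + 10 log₁₀(B) + NF
10 log₁₀(1.05×10⁵) = 50.21 dB
N = −174 + 50.21 + 4.90 = −118.89 dBm
SNR = P_sig − N = −108 − (−118.89) = 10.89 dB → 10.9 dB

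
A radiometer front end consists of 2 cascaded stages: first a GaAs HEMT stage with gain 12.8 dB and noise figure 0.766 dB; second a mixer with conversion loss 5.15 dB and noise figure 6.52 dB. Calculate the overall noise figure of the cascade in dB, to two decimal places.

Convert to linear (a loss of L dB is a gain of −L dB): F_i = 10^(NF_i/10), G_i = 10^(G_i,dB/10)
  Stage 1: F_1 = 10^(0.766/10) = 1.193, G_1 = 10^(12.8/10) = 19.05
  Stage 2: F_2 = 10^(6.52/10) = 4.487, G_2 = 10^(−5.15/10) = 0.3055
Friis cascade:
  F = 1.193 + (4.487 − 1)/19.05 = 1.376
NF = 10 log₁₀(1.376) = 1.39 dB

1.39 dB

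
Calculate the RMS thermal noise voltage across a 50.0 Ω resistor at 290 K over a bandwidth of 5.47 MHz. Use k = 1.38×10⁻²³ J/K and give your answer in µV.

2.09 µV

V_n = √(4kTRB)
4kTRB = 4 × 1.38×10⁻²³ × 290 × 5.00×10¹ × 5.47×10⁶ = 4.38×10⁻¹² V²
V_n = √(4.38×10⁻¹²) = 2.09×10⁻⁶ V = 2.09 µV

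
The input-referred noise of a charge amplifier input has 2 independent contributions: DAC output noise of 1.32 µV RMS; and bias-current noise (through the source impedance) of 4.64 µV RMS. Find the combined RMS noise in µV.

Uncorrelated sources add in power (mean-square): V_tot = √(ΣV_i²)
V_tot = √[(1.32×10⁻⁶)² + (4.64×10⁻⁶)²] = 4.82×10⁻⁶ V = 4.82 µV

4.82 µV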